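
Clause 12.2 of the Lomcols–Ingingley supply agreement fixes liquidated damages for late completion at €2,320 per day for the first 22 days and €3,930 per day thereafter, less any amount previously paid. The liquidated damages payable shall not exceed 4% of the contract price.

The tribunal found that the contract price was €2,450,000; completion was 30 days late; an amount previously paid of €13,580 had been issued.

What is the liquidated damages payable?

First 22 days: 22 × €2,320 = €51,040
Remaining days: (30 − 22) × €3,930 = €31,440
Accrued per-day damages: €51,040 + €31,440 = €82,480
Less amount previously paid: €82,480 − €13,580 = €68,900
Cap: 4% of €2,450,000 = €98,000
Cap at €98,000: €68,900 is within the cap, no reduction.

Liquidated damages: €68,900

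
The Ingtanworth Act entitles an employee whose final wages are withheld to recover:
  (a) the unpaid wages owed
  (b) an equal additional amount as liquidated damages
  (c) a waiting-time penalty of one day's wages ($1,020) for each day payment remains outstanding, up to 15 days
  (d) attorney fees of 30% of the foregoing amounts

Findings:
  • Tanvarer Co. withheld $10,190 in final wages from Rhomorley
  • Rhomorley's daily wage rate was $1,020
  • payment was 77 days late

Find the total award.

$46,384

Liquidated damages (equal amount): $10,190
Penalty days: min(77, 15) = 15
Waiting-time penalty: 15 × $1,020 = $15,300
Subtotal: $10,190 + $10,190 + $15,300 = $35,680
Attorney fees: 30% of $35,680 = $10,704
Total award: $35,680 + $10,704 = $46,384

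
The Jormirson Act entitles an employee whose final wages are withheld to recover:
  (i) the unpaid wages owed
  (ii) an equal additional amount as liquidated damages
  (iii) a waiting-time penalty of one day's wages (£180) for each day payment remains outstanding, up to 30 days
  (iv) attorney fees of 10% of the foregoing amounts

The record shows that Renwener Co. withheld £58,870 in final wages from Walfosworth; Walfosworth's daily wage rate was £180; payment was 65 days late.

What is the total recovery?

Total award: £135,454

Liquidated damages (equal amount): £58,870
Penalty days: min(65, 30) = 30
Waiting-time penalty: 30 × £180 = £5,400
Subtotal: £58,870 + £58,870 + £5,400 = £123,140
Attorney fees: 10% of £123,140 = £12,314
Total award: £123,140 + £12,314 = £135,454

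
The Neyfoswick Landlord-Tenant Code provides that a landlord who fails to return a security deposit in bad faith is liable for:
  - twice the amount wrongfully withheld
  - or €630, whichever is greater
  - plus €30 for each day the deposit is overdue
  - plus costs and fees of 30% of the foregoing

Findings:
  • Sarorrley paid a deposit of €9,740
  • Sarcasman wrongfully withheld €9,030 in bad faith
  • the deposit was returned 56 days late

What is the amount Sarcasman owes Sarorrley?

€25,662

Doubled: 2 × €9,030 = €18,060
Minimum €630: €18,060 meets the minimum, no increase.
Late-return penalty: 56 × €30 = €1,680
Damages plus late penalty: €18,060 + €1,680 = €19,740
Costs and fees: 30% of €19,740 = €5,922
Total recovery: €19,740 + €5,922 = €25,662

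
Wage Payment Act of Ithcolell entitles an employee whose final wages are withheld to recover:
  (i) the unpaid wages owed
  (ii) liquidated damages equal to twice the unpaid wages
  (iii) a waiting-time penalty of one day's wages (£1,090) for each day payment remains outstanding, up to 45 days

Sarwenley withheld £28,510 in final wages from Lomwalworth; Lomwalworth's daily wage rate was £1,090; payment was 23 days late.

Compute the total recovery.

£110,600

Doubled: 2 × £28,510 = £57,020
Penalty days: min(23, 45) = 23
Waiting-time penalty: 23 × £1,090 = £25,070
Total award: £28,510 + £57,020 + £25,070 = £110,600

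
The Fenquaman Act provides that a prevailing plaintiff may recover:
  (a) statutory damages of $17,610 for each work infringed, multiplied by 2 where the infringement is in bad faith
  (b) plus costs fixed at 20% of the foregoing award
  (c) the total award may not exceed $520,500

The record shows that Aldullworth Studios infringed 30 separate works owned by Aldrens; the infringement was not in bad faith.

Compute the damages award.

Statutory damages: 30 × $17,610 = $528,300
Infringement not in bad faith: no ×2 enhancement.
Costs: 20% of $528,300 = $105,660
Award plus costs: $528,300 + $105,660 = $633,960
Cap at $520,500: $633,960 exceeds the cap → $520,500

$520,500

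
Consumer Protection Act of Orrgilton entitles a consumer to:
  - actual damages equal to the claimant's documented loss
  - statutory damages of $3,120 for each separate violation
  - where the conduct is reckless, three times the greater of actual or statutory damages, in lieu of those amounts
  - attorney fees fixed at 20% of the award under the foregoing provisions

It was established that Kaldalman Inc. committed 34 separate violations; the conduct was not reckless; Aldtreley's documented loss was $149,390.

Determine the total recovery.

Statutory damages: 34 × $3,120 = $106,080
Conduct not reckless: the in-lieu enhancement does not apply.
Actual plus statutory damages: $149,390 + $106,080 = $255,470
Attorney fees: 20% of $255,470 = $51,094
Total recovery: $255,470 + $51,094 = $306,564

$306,564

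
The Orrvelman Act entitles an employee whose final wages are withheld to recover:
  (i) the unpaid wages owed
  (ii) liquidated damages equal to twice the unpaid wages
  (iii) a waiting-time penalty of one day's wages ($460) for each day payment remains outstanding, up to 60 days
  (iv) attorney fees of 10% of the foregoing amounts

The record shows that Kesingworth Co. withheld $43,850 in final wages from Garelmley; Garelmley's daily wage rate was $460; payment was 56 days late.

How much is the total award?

$173,041

Doubled: 2 × $43,850 = $87,700
Penalty days: min(56, 60) = 56
Waiting-time penalty: 56 × $460 = $25,760
Subtotal: $43,850 + $87,700 + $25,760 = $157,310
Attorney fees: 10% of $157,310 = $15,731
Total award: $157,310 + $15,731 = $173,041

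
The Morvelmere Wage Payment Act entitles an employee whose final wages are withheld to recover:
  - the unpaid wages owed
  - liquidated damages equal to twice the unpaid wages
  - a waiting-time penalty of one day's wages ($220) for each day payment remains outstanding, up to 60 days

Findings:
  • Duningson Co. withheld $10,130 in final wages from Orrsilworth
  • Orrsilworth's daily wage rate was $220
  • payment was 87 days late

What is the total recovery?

Doubled: 2 × $10,130 = $20,260
Penalty days: min(87, 60) = 60
Waiting-time penalty: 60 × $220 = $13,200
Total award: $10,130 + $20,260 + $13,200 = $43,590

Total award: $43,590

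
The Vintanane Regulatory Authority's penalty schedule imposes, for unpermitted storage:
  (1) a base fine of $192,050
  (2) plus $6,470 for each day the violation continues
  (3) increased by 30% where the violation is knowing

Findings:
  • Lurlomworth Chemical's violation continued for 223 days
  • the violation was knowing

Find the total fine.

Per-day component: 223 × $6,470 = $1,442,810
Base plus per-day: $192,050 + $1,442,810 = $1,634,860
Enhancement: 30% of $1,634,860 = $490,458
Enhanced fine: $1,634,860 + $490,458 = $2,125,318

Civil penalty: $2,125,318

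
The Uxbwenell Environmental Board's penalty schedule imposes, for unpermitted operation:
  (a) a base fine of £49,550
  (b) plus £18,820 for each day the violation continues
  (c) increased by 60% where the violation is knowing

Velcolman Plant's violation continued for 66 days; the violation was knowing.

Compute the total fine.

Per-day component: 66 × £18,820 = £1,242,120
Base plus per-day: £49,550 + £1,242,120 = £1,291,670
Enhancement: 60% of £1,291,670 = £775,002
Enhanced fine: £1,291,670 + £775,002 = £2,066,672

Civil penalty: £2,066,672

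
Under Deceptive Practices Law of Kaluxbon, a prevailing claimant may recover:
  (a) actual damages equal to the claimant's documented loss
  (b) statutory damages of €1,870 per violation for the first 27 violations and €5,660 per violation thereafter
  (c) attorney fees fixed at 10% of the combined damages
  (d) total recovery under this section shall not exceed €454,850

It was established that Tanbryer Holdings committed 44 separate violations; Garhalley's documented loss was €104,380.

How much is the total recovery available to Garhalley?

First 27 violations: 27 × €1,870 = €50,490
Remaining violations: (44 − 27) × €5,660 = €96,220
Statutory damages: €50,490 + €96,220 = €146,710
Combined damages: €104,380 + €146,710 = €251,090
Attorney fees: 10% of €251,090 = €25,109
Total before cap: €251,090 + €25,109 = €276,199
Cap at €454,850: €276,199 is within the cap, no reduction.

€276,199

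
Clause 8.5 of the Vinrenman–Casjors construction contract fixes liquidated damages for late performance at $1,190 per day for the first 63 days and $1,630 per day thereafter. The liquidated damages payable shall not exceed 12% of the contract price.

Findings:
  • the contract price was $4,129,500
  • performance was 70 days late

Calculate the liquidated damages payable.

First 63 days: 63 × $1,190 = $74,970
Remaining days: (70 − 63) × $1,630 = $11,410
Accrued per-day damages: $74,970 + $11,410 = $86,380
Cap: 12% of $4,129,500 = $495,540
Cap at $495,540: $86,380 is within the cap, no reduction.

$86,380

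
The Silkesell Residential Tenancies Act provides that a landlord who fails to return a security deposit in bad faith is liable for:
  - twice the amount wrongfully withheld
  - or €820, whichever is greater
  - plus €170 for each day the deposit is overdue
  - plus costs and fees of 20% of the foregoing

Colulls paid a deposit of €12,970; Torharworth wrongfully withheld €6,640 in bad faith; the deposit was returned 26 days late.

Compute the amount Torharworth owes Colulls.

€21,240

Doubled: 2 × €6,640 = €13,280
Minimum €820: €13,280 meets the minimum, no increase.
Late-return penalty: 26 × €170 = €4,420
Damages plus late penalty: €13,280 + €4,420 = €17,700
Costs and fees: 20% of €17,700 = €3,540
Total recovery: €17,700 + €3,540 = €21,240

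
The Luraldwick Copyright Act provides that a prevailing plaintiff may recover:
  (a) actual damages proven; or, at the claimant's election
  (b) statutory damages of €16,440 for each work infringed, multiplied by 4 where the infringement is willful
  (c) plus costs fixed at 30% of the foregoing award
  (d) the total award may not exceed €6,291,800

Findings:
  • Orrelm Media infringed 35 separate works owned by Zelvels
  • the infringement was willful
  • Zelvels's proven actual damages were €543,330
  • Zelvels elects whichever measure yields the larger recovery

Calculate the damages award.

€2,992,080

Statutory damages: 35 × €16,440 = €575,400
Multiplied by 4: 4 × €575,400 = €2,301,600
Greater of actual damages (€543,330) or enhanced statutory damages (€2,301,600): €2,301,600
Costs: 30% of €2,301,600 = €690,480
Award plus costs: €2,301,600 + €690,480 = €2,992,080
Cap at €6,291,800: €2,992,080 is within the cap, no reduction.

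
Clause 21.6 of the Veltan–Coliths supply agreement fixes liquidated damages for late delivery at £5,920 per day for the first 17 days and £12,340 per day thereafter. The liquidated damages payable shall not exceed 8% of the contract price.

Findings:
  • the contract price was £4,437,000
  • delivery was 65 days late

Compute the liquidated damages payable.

First 17 days: 17 × £5,920 = £100,640
Remaining days: (65 − 17) × £12,340 = £592,320
Accrued per-day damages: £100,640 + £592,320 = £692,960
Cap: 8% of £4,437,000 = £354,960
Cap at £354,960: £692,960 exceeds the cap → £354,960

£354,960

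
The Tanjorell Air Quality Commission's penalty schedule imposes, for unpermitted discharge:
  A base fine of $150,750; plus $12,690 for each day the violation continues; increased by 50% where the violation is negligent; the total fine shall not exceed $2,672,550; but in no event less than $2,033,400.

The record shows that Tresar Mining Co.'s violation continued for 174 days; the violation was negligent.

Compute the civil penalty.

$2,672,550

Per-day component: 174 × $12,690 = $2,208,060
Base plus per-day: $150,750 + $2,208,060 = $2,358,810
Enhancement: 50% of $2,358,810 = $1,179,405
Enhanced fine: $2,358,810 + $1,179,405 = $3,538,215
Cap at $2,672,550: $3,538,215 exceeds the cap → $2,672,550
Minimum $2,033,400: $2,672,550 meets the minimum, no increase.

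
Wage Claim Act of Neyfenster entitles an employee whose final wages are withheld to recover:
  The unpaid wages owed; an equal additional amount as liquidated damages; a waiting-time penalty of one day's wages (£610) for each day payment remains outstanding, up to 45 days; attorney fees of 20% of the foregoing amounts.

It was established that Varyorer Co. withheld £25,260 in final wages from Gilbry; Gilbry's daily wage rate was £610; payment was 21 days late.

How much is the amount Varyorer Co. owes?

Total award: £75,996

Liquidated damages (equal amount): £25,260
Penalty days: min(21, 45) = 21
Waiting-time penalty: 21 × £610 = £12,810
Subtotal: £25,260 + £25,260 + £12,810 = £63,330
Attorney fees: 20% of £63,330 = £12,666
Total award: £63,330 + £12,666 = £75,996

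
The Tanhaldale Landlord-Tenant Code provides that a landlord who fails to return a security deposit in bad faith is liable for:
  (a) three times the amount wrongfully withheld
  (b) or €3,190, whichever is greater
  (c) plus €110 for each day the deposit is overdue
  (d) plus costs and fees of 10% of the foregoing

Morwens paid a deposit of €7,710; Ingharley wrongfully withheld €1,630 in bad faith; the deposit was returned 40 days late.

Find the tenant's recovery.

Trebled: 3 × €1,630 = €4,890
Minimum €3,190: €4,890 meets the minimum, no increase.
Late-return penalty: 40 × €110 = €4,400
Damages plus late penalty: €4,890 + €4,400 = €9,290
Costs and fees: 10% of €9,290 = €929
Total recovery: €9,290 + €929 = €10,219

€10,219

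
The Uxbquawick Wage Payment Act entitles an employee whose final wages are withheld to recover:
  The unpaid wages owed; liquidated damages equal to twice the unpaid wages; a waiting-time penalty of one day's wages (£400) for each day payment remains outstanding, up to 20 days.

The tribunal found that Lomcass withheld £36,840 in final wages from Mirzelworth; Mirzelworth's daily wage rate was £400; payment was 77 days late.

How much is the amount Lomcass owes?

£118,520

Doubled: 2 × £36,840 = £73,680
Penalty days: min(77, 20) = 20
Waiting-time penalty: 20 × £400 = £8,000
Total award: £36,840 + £73,680 + £8,000 = £118,520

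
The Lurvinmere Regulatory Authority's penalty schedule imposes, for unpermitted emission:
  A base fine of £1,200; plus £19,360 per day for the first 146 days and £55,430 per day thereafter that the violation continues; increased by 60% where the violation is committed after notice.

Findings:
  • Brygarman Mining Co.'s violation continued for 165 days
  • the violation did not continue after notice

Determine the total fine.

First 146 days: 146 × £19,360 = £2,826,560
Remaining days: (165 − 146) × £55,430 = £1,053,170
Per-day component: £2,826,560 + £1,053,170 = £3,879,730
Base plus per-day: £1,200 + £3,879,730 = £3,880,930
The violation did not continue after notice: no 60% increase.

£3,880,930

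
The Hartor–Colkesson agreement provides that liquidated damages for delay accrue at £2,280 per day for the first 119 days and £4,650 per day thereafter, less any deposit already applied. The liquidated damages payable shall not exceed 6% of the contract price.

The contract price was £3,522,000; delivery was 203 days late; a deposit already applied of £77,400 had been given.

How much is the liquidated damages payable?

£211,320

First 119 days: 119 × £2,280 = £271,320
Remaining days: (203 − 119) × £4,650 = £390,600
Accrued per-day damages: £271,320 + £390,600 = £661,920
Less deposit already applied: £661,920 − £77,400 = £584,520
Cap: 6% of £3,522,000 = £211,320
Cap at £211,320: £584,520 exceeds the cap → £211,320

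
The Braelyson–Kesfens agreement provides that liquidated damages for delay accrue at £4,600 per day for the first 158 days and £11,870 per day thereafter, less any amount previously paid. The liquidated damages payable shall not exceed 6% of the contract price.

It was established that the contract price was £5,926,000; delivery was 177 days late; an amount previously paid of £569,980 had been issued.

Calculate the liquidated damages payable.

£355,560

First 158 days: 158 × £4,600 = £726,800
Remaining days: (177 − 158) × £11,870 = £225,530
Accrued per-day damages: £726,800 + £225,530 = £952,330
Less amount previously paid: £952,330 − £569,980 = £382,350
Cap: 6% of £5,926,000 = £355,560
Cap at £355,560: £382,350 exceeds the cap → £355,560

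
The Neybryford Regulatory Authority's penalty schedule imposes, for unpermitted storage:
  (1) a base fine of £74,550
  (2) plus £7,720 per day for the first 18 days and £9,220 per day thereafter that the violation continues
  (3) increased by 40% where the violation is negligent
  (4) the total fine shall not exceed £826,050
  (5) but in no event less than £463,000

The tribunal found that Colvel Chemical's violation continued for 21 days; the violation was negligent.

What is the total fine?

£463,000

First 18 days: 18 × £7,720 = £138,960
Remaining days: (21 − 18) × £9,220 = £27,660
Per-day component: £138,960 + £27,660 = £166,620
Base plus per-day: £74,550 + £166,620 = £241,170
Enhancement: 40% of £241,170 = £96,468
Enhanced fine: £241,170 + £96,468 = £337,638
Cap at £826,050: £337,638 is within the cap, no reduction.
Minimum £463,000: £337,638 is below the minimum → £463,000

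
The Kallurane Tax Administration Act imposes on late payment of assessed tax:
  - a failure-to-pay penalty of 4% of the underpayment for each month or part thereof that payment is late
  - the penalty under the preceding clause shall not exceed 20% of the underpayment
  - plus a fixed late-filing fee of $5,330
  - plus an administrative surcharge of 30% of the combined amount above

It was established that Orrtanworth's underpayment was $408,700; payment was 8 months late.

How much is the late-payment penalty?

$113,191

Accrued rate: 4% × 8 = 32%, capped at 20% → 20%
Failure-to-pay penalty: 20% of $408,700 = $81,740
Penalty before surcharge: $81,740 + $5,330 = $87,070
Administrative surcharge: 30% of $87,070 = $26,121
Total penalty: $87,070 + $26,121 = $113,191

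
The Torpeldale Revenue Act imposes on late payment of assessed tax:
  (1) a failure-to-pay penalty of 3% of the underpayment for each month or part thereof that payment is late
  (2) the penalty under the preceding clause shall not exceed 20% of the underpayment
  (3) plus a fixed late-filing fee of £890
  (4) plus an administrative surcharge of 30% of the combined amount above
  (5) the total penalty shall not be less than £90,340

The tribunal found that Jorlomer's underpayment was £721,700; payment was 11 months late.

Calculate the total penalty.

£188,799

Accrued rate: 3% × 11 = 33%, capped at 20% → 20%
Failure-to-pay penalty: 20% of £721,700 = £144,340
Penalty before surcharge: £144,340 + £890 = £145,230
Administrative surcharge: 30% of £145,230 = £43,569
Total penalty: £145,230 + £43,569 = £188,799
Minimum £90,340: £188,799 meets the minimum, no increase.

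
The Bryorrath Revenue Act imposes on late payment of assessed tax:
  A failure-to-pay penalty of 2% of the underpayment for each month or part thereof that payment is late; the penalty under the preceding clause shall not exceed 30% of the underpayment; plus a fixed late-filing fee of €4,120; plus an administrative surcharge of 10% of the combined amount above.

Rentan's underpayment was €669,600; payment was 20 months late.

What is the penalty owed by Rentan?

€225,500

Accrued rate: 2% × 20 = 40%, capped at 30% → 30%
Failure-to-pay penalty: 30% of €669,600 = €200,880
Penalty before surcharge: €200,880 + €4,120 = €205,000
Administrative surcharge: 10% of €205,000 = €20,500
Total penalty: €205,000 + €20,500 = €225,500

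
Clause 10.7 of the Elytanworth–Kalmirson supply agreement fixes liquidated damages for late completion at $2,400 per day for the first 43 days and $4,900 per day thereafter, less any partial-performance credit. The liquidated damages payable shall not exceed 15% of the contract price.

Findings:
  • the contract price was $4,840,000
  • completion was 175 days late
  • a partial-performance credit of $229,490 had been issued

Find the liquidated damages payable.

First 43 days: 43 × $2,400 = $103,200
Remaining days: (175 − 43) × $4,900 = $646,800
Accrued per-day damages: $103,200 + $646,800 = $750,000
Less partial-performance credit: $750,000 − $229,490 = $520,510
Cap: 15% of $4,840,000 = $726,000
Cap at $726,000: $520,510 is within the cap, no reduction.

Liquidated damages: $520,510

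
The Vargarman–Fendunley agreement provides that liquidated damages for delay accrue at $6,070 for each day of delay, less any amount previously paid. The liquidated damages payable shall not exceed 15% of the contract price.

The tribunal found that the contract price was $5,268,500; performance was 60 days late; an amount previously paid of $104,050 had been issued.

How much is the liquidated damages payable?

Per-day damages: 60 × $6,070 = $364,200
Less amount previously paid: $364,200 − $104,050 = $260,150
Cap: 15% of $5,268,500 = $790,275
Cap at $790,275: $260,150 is within the cap, no reduction.

$260,150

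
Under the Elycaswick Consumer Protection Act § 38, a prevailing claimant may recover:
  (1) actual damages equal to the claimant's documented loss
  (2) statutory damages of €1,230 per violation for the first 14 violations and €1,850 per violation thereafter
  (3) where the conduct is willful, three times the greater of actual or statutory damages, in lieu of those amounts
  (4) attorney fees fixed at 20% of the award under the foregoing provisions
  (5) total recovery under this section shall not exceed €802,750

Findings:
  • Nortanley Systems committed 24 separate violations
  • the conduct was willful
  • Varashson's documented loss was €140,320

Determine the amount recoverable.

€505,152

First 14 violations: 14 × €1,230 = €17,220
Remaining violations: (24 − 14) × €1,850 = €18,500
Statutory damages: €17,220 + €18,500 = €35,720
Greater of actual damages (€140,320) or statutory damages (€35,720): €140,320
Trebled: 3 × €140,320 = €420,960
Attorney fees: 20% of €420,960 = €84,192
Total before cap: €420,960 + €84,192 = €505,152
Cap at €802,750: €505,152 is within the cap, no reduction.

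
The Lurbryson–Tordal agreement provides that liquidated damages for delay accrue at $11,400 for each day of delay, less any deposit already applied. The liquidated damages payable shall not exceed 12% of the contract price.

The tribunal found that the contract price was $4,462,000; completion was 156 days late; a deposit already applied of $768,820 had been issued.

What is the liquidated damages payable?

Per-day damages: 156 × $11,400 = $1,778,400
Less deposit already applied: $1,778,400 − $768,820 = $1,009,580
Cap: 12% of $4,462,000 = $535,440
Cap at $535,440: $1,009,580 exceeds the cap → $535,440

Liquidated damages: $535,440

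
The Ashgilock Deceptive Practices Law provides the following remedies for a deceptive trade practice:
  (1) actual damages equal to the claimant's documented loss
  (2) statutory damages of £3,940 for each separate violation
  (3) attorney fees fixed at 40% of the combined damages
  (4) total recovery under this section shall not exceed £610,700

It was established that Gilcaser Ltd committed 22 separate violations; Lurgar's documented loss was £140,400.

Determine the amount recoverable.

£317,912

Statutory damages: 22 × £3,940 = £86,680
Combined damages: £140,400 + £86,680 = £227,080
Attorney fees: 40% of £227,080 = £90,832
Total before cap: £227,080 + £90,832 = £317,912
Cap at £610,700: £317,912 is within the cap, no reduction.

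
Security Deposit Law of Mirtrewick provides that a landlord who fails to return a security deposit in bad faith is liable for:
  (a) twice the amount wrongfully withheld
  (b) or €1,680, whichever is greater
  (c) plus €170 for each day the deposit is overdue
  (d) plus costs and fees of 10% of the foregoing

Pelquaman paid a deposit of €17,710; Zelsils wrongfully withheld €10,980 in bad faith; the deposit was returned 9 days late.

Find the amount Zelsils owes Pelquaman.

Doubled: 2 × €10,980 = €21,960
Minimum €1,680: €21,960 meets the minimum, no increase.
Late-return penalty: 9 × €170 = €1,530
Damages plus late penalty: €21,960 + €1,530 = €23,490
Costs and fees: 10% of €23,490 = €2,349
Total recovery: €23,490 + €2,349 = €25,839

€25,839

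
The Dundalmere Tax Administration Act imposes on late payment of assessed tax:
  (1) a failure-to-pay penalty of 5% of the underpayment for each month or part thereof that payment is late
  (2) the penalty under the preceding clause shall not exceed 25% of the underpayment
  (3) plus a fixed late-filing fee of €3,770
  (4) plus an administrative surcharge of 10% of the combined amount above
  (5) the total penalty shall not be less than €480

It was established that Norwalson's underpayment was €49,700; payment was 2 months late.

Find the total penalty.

Accrued rate: 5% × 2 = 10%, capped at 25% → 10%
Failure-to-pay penalty: 10% of €49,700 = €4,970
Penalty before surcharge: €4,970 + €3,770 = €8,740
Administrative surcharge: 10% of €8,740 = €874
Total penalty: €8,740 + €874 = €9,614
Minimum €480: €9,614 meets the minimum, no increase.

€9,614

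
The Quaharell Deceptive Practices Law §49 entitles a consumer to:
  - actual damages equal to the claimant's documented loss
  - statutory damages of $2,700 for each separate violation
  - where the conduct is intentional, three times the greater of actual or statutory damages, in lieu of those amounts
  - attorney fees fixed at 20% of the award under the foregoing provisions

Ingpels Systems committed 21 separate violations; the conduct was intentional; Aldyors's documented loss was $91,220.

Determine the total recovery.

$328,392

Statutory damages: 21 × $2,700 = $56,700
Greater of actual damages ($91,220) or statutory damages ($56,700): $91,220
Trebled: 3 × $91,220 = $273,660
Attorney fees: 20% of $273,660 = $54,732
Total recovery: $273,660 + $54,732 = $328,392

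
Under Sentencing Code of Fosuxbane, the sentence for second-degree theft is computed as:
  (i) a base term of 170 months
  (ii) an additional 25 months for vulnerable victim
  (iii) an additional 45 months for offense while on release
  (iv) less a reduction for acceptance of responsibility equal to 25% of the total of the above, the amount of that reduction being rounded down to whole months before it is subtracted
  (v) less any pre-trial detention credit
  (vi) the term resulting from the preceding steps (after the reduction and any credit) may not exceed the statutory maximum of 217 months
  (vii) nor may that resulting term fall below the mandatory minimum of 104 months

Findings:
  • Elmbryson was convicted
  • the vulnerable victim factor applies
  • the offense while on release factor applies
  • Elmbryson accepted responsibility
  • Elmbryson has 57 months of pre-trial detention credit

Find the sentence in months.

Vulnerable victim enhancement: +25 months
Offense while on release enhancement: +45 months
Adjusted term: 170 months + 25 months + 45 months = 240 months
Acceptance of responsibility reduction: 25% of 240 months = 60 months (rounded down)
After reduction: 240 − 60 = 180 months
Less pre-trial detention credit: 180 months − 57 months = 123 months
Cap at 217 months: 123 months is within the cap, no reduction.
Minimum 104 months: 123 months meets the minimum, no increase.

123 months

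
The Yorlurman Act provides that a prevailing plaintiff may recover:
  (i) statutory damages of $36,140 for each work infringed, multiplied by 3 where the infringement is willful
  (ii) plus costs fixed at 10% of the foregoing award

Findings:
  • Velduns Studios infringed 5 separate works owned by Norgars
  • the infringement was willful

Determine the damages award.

Award: $596,310

Statutory damages: 5 × $36,140 = $180,700
Trebled: 3 × $180,700 = $542,100
Costs: 10% of $542,100 = $54,210
Award plus costs: $542,100 + $54,210 = $596,310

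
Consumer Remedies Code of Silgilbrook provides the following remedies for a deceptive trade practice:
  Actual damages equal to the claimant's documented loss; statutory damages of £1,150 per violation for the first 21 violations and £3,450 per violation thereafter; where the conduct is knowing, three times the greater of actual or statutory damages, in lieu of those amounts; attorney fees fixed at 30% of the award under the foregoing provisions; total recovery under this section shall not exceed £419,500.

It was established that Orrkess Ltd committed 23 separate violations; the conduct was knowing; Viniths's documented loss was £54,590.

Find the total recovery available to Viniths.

First 21 violations: 21 × £1,150 = £24,150
Remaining violations: (23 − 21) × £3,450 = £6,900
Statutory damages: £24,150 + £6,900 = £31,050
Greater of actual damages (£54,590) or statutory damages (£31,050): £54,590
Trebled: 3 × £54,590 = £163,770
Attorney fees: 30% of £163,770 = £49,131
Total before cap: £163,770 + £49,131 = £212,901
Cap at £419,500: £212,901 is within the cap, no reduction.

£212,901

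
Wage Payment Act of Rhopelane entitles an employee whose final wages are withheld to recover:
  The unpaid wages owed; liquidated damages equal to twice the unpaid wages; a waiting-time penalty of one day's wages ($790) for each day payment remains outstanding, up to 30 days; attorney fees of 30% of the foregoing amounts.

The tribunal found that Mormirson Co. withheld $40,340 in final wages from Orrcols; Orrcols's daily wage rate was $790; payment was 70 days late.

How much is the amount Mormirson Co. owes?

Doubled: 2 × $40,340 = $80,680
Penalty days: min(70, 30) = 30
Waiting-time penalty: 30 × $790 = $23,700
Subtotal: $40,340 + $80,680 + $23,700 = $144,720
Attorney fees: 30% of $144,720 = $43,416
Total award: $144,720 + $43,416 = $188,136

$188,136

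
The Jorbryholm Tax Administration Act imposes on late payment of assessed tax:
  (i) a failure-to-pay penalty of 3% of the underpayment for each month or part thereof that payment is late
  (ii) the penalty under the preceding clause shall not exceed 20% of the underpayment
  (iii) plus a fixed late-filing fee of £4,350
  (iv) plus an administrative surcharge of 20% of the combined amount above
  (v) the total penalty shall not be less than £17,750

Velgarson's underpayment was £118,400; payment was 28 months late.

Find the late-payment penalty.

Accrued rate: 3% × 28 = 84%, capped at 20% → 20%
Failure-to-pay penalty: 20% of £118,400 = £23,680
Penalty before surcharge: £23,680 + £4,350 = £28,030
Administrative surcharge: 20% of £28,030 = £5,606
Total penalty: £28,030 + £5,606 = £33,636
Minimum £17,750: £33,636 meets the minimum, no increase.

£33,636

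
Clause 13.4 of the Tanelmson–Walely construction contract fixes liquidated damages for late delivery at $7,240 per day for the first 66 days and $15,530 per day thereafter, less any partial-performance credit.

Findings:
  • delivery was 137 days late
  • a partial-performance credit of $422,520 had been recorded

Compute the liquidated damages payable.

First 66 days: 66 × $7,240 = $477,840
Remaining days: (137 − 66) × $15,530 = $1,102,630
Accrued per-day damages: $477,840 + $1,102,630 = $1,580,470
Less partial-performance credit: $1,580,470 − $422,520 = $1,157,950

$1,157,950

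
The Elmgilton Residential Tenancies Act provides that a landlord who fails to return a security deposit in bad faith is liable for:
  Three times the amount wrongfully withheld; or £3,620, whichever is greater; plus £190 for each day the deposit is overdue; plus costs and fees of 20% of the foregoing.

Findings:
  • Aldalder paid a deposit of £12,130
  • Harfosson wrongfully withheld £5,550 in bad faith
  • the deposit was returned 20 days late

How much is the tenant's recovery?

Trebled: 3 × £5,550 = £16,650
Minimum £3,620: £16,650 meets the minimum, no increase.
Late-return penalty: 20 × £190 = £3,800
Damages plus late penalty: £16,650 + £3,800 = £20,450
Costs and fees: 20% of £20,450 = £4,090
Total recovery: £20,450 + £4,090 = £24,540

£24,540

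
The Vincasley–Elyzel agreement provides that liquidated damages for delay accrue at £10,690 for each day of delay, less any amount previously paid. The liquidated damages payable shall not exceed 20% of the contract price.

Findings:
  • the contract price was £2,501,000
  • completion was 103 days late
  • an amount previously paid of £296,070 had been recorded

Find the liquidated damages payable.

Per-day damages: 103 × £10,690 = £1,101,070
Less amount previously paid: £1,101,070 − £296,070 = £805,000
Cap: 20% of £2,501,000 = £500,200
Cap at £500,200: £805,000 exceeds the cap → £500,200

£500,200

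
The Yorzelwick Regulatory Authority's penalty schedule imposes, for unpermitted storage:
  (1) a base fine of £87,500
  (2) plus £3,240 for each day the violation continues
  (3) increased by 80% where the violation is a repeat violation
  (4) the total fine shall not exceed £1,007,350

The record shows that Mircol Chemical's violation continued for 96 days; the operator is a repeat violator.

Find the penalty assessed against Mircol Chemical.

£717,372

Per-day component: 96 × £3,240 = £311,040
Base plus per-day: £87,500 + £311,040 = £398,540
Enhancement: 80% of £398,540 = £318,832
Enhanced fine: £398,540 + £318,832 = £717,372
Cap at £1,007,350: £717,372 is within the cap, no reduction.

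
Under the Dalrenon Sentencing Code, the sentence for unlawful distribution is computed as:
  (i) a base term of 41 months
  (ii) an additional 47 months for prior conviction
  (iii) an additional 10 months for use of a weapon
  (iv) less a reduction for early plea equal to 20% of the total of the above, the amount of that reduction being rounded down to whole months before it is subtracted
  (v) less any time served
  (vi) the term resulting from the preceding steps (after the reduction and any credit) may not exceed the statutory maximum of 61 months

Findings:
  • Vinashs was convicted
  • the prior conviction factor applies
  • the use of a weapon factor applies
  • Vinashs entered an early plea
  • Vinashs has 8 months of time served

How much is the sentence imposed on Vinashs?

61 months

Prior conviction enhancement: +47 months
Use of a weapon enhancement: +10 months
Adjusted term: 41 months + 47 months + 10 months = 98 months
Early plea reduction: 20% of 98 months = 19 months (rounded down)
After reduction: 98 − 19 = 79 months
Less time served: 79 months − 8 months = 71 months
Cap at 61 months: 71 months exceeds the cap → 61 months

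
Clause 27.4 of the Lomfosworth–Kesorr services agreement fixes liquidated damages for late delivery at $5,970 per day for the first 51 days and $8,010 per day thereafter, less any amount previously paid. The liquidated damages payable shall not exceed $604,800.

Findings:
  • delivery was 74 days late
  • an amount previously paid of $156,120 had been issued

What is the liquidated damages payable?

$332,580

First 51 days: 51 × $5,970 = $304,470
Remaining days: (74 − 51) × $8,010 = $184,230
Accrued per-day damages: $304,470 + $184,230 = $488,700
Less amount previously paid: $488,700 − $156,120 = $332,580
Cap at $604,800: $332,580 is within the cap, no reduction.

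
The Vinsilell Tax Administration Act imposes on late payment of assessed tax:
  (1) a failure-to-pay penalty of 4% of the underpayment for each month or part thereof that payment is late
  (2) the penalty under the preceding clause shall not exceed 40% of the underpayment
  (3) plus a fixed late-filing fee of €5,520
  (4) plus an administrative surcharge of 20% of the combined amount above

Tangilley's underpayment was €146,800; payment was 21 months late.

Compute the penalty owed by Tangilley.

€77,088

Accrued rate: 4% × 21 = 84%, capped at 40% → 40%
Failure-to-pay penalty: 40% of €146,800 = €58,720
Penalty before surcharge: €58,720 + €5,520 = €64,240
Administrative surcharge: 20% of €64,240 = €12,848
Total penalty: €64,240 + €12,848 = €77,088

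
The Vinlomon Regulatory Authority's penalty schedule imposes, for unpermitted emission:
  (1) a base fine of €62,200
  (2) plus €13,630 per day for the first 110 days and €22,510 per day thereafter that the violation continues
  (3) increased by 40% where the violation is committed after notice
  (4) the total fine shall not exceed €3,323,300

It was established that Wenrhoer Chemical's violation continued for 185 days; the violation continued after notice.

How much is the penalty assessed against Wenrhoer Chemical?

First 110 days: 110 × €13,630 = €1,499,300
Remaining days: (185 − 110) × €22,510 = €1,688,250
Per-day component: €1,499,300 + €1,688,250 = €3,187,550
Base plus per-day: €62,200 + €3,187,550 = €3,249,750
Enhancement: 40% of €3,249,750 = €1,299,900
Enhanced fine: €3,249,750 + €1,299,900 = €4,549,650
Cap at €3,323,300: €4,549,650 exceeds the cap → €3,323,300

€3,323,300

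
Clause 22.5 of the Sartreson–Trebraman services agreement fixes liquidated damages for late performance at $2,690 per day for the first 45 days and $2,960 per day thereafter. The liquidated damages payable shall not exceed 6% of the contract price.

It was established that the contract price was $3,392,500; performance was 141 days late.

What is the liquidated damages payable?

First 45 days: 45 × $2,690 = $121,050
Remaining days: (141 − 45) × $2,960 = $284,160
Accrued per-day damages: $121,050 + $284,160 = $405,210
Cap: 6% of $3,392,500 = $203,550
Cap at $203,550: $405,210 exceeds the cap → $203,550

$203,550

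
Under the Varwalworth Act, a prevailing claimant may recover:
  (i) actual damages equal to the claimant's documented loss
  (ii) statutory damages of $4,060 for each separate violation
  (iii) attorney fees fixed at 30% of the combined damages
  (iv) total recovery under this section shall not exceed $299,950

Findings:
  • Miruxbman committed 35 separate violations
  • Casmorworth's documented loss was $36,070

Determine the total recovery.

Statutory damages: 35 × $4,060 = $142,100
Combined damages: $36,070 + $142,100 = $178,170
Attorney fees: 30% of $178,170 = $53,451
Total before cap: $178,170 + $53,451 = $231,621
Cap at $299,950: $231,621 is within the cap, no reduction.

$231,621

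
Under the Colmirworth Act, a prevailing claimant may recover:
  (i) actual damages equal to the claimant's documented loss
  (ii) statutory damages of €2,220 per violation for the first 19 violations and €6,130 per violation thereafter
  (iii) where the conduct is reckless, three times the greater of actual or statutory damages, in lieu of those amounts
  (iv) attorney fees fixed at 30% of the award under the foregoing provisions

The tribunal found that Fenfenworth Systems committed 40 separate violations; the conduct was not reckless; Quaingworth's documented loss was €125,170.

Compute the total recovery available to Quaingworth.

First 19 violations: 19 × €2,220 = €42,180
Remaining violations: (40 − 19) × €6,130 = €128,730
Statutory damages: €42,180 + €128,730 = €170,910
Conduct not reckless: the in-lieu enhancement does not apply.
Actual plus statutory damages: €125,170 + €170,910 = €296,080
Attorney fees: 30% of €296,080 = €88,824
Total recovery: €296,080 + €88,824 = €384,904

€384,904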